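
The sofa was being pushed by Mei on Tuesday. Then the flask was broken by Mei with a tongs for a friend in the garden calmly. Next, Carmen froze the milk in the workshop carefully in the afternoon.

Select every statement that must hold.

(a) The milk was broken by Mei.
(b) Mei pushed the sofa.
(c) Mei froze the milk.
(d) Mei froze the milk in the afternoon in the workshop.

(b)

(a) Not entailed — Mei broke the flask, not the milk; the milk belongs to the freezing event.
(b) Entailed — 'push' is an activity; 'was pushing' entails that some pushing happened, so 'pushed' holds.
(c) Not entailed — the passage has Carmen freezing the milk, not Mei.
(d) Not entailed — the passage has Carmen freezing the milk, not Mei.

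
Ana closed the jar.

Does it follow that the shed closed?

Nothing is said about any shed; only the jar is affected.

no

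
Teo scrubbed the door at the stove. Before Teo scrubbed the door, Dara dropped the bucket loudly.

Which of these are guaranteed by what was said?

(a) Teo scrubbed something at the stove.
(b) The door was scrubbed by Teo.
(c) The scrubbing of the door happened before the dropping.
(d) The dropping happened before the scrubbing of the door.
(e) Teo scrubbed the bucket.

(a), (b), (d)

(a) Entailed — every conjunct here is already in the original scrubbing event.
(b) Entailed — the original entails any weakening of itself; this just drops 'at the stove'.
(c) Not entailed — the narrative places the dropping before the scrubbing, not after.
(d) Entailed — the narrative places the dropping before the scrubbing.
(e) Not entailed — Teo scrubbed the door, not the bucket; the bucket belongs to the dropping event.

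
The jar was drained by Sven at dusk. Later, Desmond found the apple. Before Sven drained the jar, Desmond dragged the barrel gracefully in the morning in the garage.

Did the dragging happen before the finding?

The narrative orders the dragging before the finding.

yes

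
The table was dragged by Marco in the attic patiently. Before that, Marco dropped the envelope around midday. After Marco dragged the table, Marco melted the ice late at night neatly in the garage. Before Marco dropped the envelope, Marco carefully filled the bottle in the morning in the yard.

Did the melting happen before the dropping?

The narrative orders the dropping before the melting.

no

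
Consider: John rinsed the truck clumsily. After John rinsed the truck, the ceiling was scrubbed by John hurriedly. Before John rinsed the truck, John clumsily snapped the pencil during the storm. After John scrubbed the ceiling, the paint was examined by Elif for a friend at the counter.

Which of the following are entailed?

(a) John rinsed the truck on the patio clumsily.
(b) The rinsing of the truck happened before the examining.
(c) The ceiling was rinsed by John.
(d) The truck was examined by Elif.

(b)

(a) Not entailed — 'on the patio' adds information not in the original event.
(b) Entailed — the narrative places the rinsing before the examining.
(c) Not entailed — John rinsed the truck, not the ceiling; the ceiling belongs to the scrubbing event.
(d) Not entailed — Elif examined the paint, not the truck; the truck belongs to the rinsing event.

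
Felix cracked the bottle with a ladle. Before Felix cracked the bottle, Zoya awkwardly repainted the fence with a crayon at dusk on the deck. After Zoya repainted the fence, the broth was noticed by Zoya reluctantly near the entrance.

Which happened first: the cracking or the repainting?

the repainting

The connectives place the repainting before the cracking.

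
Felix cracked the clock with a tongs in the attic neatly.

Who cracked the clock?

Felix

'Felix' marks the agent of the cracking event.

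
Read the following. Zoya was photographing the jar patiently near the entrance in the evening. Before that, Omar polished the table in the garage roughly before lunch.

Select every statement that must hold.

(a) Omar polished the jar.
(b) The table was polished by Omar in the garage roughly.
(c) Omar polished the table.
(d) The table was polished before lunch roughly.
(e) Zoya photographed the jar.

(b), (c), (d)

(a) Not entailed — Omar polished the table, not the jar; the jar belongs to the photographing event.
(b) Entailed — the original entails any weakening of itself; this just drops 'before lunch'.
(c) Entailed — the original entails any weakening of itself; this just drops 'before lunch', 'in the garage', 'roughly'.
(d) Entailed — this follows by dropping conjuncts from the polishing event's description.
(e) Not entailed — 'was photographing' is progressive on an accomplishment; it does not entail the completed 'photographed'.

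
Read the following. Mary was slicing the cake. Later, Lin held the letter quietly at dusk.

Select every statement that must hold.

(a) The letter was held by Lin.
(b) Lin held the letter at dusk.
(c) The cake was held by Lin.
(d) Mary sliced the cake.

(a) Entailed — dropping 'quietly', 'at dusk' leaves a sub-description the original still satisfies.
(b) Entailed — every conjunct here is already in the original holding event.
(c) Not entailed — Lin held the letter, not the cake; the cake belongs to the slicing event.
(d) Not entailed — 'was slicing' is progressive on an accomplishment; it does not entail the completed 'sliced'.

(a), (b)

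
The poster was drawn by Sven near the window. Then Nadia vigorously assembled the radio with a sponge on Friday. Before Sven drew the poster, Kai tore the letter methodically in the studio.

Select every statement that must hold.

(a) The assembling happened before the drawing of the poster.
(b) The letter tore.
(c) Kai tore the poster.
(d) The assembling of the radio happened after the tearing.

(b), (d)

(a) Not entailed — the narrative places the drawing before the assembling, not after.
(b) Entailed — 'Kai tore the letter' is causative; it entails the inchoative 'the letter tore'.
(c) Not entailed — Kai tore the letter, not the poster; the poster belongs to the drawing event.
(d) Entailed — the narrative places the tearing before the assembling.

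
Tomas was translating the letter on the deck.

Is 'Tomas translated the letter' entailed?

no

'was translating' is progressive; for an accomplishment like 'translate the letter', it doesn't entail completion.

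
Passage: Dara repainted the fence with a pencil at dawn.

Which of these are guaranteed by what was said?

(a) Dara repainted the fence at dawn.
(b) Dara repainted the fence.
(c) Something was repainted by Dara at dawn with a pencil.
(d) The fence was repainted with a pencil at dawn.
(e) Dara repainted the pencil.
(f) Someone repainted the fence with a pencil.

(a), (b), (c), (d), (f)

(a) Entailed — every conjunct here is already in the original repainting event.
(b) Entailed — every conjunct here is already in the original repainting event.
(c) Entailed — every conjunct here is already in the original repainting event.
(d) Entailed — the original entails any weakening of itself; this just generalizes the agent.
(e) Not entailed — the pencil is the instrument, not what was repainted.
(f) Entailed — the original entails any weakening of itself; this just drops 'at dawn' and generalizes the agent.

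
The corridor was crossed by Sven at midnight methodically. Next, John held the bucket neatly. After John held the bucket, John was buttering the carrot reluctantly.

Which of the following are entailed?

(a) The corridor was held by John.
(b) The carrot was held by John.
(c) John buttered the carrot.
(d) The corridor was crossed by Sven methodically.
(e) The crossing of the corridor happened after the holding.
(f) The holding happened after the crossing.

(a) Not entailed — John held the bucket, not the corridor; the corridor belongs to the crossing event.
(b) Not entailed — John held the bucket, not the carrot; the carrot belongs to the buttering event.
(c) Not entailed — 'was buttering' is progressive on an accomplishment; it does not entail the completed 'buttered'.
(d) Entailed — every conjunct here is already in the original crossing event.
(e) Not entailed — the narrative places the crossing before the holding, not after.
(f) Entailed — the narrative places the crossing before the holding.

(d), (f)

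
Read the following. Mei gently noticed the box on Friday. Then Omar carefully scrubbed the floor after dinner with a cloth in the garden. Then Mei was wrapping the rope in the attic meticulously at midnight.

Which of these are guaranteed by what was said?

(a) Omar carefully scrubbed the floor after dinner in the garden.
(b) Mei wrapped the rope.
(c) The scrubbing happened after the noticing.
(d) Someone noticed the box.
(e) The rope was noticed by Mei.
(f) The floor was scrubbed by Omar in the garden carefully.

(a), (c), (d), (f)

(a) Entailed — this follows by dropping conjuncts from the scrubbing event's description.
(b) Not entailed — 'was wrapping' is progressive on an accomplishment; it does not entail the completed 'wrapped'.
(c) Entailed — the narrative places the noticing before the scrubbing.
(d) Entailed — the original entails any weakening of itself; this just drops 'on Friday', 'gently' and generalizes the agent.
(e) Not entailed — Mei noticed the box, not the rope; the rope belongs to the wrapping event.
(f) Entailed — the original entails any weakening of itself; this just drops 'after dinner', 'with a cloth'.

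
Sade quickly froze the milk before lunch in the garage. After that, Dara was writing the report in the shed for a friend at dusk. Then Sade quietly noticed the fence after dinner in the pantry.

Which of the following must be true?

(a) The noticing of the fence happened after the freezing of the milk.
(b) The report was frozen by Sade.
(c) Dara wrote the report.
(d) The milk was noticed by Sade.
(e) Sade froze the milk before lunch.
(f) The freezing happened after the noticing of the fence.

(a), (e)

(a) Entailed — the narrative places the freezing before the noticing.
(b) Not entailed — Sade froze the milk, not the report; the report belongs to the writing event.
(c) Not entailed — 'was writing' is progressive on an accomplishment; it does not entail the completed 'wrote'.
(d) Not entailed — Sade noticed the fence, not the milk; the milk belongs to the freezing event.
(e) Entailed — this follows by dropping conjuncts from the freezing event's description.
(f) Not entailed — the narrative places the freezing before the noticing, not after.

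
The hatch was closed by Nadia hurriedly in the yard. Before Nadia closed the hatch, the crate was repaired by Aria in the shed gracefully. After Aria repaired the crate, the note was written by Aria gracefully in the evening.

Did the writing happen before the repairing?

The narrative orders the repairing before the writing.

no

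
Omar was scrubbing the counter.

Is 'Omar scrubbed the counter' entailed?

yes

'scrub' is atelic; if Omar was scrubbing the counter, then Omar scrubbed the counter (for some time).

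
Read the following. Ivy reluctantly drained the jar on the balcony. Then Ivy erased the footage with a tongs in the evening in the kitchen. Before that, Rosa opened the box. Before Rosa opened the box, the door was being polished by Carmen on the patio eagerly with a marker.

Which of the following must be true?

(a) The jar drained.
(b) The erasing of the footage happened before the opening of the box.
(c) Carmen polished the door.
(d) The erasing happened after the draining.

(a), (c), (d)

(a) Entailed — 'Ivy drained the jar' is causative; it entails the inchoative 'the jar drained'.
(b) Not entailed — the narrative places the opening before the erasing, not after.
(c) Entailed — 'polish' is an activity; 'was polishing' entails that some polishing happened, so 'polished' holds.
(d) Entailed — the narrative places the draining before the erasing.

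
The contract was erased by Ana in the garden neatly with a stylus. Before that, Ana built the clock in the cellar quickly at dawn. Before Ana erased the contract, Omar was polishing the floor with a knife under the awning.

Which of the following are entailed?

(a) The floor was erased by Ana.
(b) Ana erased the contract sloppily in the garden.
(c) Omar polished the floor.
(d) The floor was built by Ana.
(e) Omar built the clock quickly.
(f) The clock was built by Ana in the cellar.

(a) Not entailed — Ana erased the contract, not the floor; the floor belongs to the polishing event.
(b) Not entailed — 'sloppily' adds a manner not in (and inconsistent with) the original.
(c) Entailed — 'polish' is an activity; 'was polishing' entails that some polishing happened, so 'polished' holds.
(d) Not entailed — Ana built the clock, not the floor; the floor belongs to the polishing event.
(e) Not entailed — the passage has Ana building the clock, not Omar.
(f) Entailed — this follows by dropping conjuncts from the building event's description.

(c), (f)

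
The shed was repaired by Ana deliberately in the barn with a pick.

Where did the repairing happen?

'in the barn' marks the location of the repairing event.

in the barn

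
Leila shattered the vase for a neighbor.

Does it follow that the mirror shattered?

Nothing is said about any mirror; only the vase is affected.

no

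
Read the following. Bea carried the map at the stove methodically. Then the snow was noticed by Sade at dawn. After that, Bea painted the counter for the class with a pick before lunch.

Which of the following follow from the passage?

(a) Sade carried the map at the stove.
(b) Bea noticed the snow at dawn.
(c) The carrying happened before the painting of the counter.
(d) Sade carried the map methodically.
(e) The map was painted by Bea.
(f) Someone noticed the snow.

(a) Not entailed — the passage has Bea carrying the map, not Sade.
(b) Not entailed — the passage has Sade noticing the snow, not Bea.
(c) Entailed — the narrative places the carrying before the painting.
(d) Not entailed — the passage has Bea carrying the map, not Sade.
(e) Not entailed — Bea painted the counter, not the map; the map belongs to the carrying event.
(f) Entailed — this follows by dropping conjuncts from the noticing event's description.

(c), (f)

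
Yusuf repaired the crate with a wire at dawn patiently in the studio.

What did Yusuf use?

a wire

'with a wire' marks the instrument of the repairing event.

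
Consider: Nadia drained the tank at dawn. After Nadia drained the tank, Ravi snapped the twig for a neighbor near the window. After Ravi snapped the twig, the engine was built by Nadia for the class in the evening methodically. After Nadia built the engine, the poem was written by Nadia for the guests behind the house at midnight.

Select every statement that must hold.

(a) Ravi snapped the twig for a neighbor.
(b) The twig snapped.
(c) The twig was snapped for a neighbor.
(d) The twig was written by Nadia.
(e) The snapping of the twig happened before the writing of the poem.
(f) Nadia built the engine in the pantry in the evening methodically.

(a) Entailed — every conjunct here is already in the original snapping event.
(b) Entailed — 'Ravi snapped the twig' is causative; it entails the inchoative 'the twig snapped'.
(c) Entailed — dropping 'near the window' and generalizing the agent leaves a sub-description the original still satisfies.
(d) Not entailed — Nadia wrote the poem, not the twig; the twig belongs to the snapping event.
(e) Entailed — the narrative places the snapping before the writing.
(f) Not entailed — 'in the pantry' adds information not in the original event.

(a), (b), (c), (e)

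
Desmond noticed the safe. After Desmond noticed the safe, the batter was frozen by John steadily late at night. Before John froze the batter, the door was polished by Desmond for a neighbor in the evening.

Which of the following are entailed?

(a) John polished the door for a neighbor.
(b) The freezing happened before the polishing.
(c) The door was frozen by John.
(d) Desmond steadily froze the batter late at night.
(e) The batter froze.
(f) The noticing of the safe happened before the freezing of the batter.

(e), (f)

(a) Not entailed — the passage has Desmond polishing the door, not John.
(b) Not entailed — the narrative places the polishing before the freezing, not after.
(c) Not entailed — John froze the batter, not the door; the door belongs to the polishing event.
(d) Not entailed — the passage has John freezing the batter, not Desmond.
(e) Entailed — 'John froze the batter' is causative; it entails the inchoative 'the batter froze'.
(f) Entailed — the narrative places the noticing before the freezing.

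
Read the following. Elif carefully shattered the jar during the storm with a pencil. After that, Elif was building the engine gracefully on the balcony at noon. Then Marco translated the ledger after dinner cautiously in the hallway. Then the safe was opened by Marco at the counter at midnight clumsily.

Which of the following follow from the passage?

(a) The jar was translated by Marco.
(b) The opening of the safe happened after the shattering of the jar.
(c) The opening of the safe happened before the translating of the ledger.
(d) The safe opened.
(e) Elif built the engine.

(b), (d)

(a) Not entailed — Marco translated the ledger, not the jar; the jar belongs to the shattering event.
(b) Entailed — the narrative places the shattering before the opening.
(c) Not entailed — the narrative places the translating before the opening, not after.
(d) Entailed — 'Marco opened the safe' is causative; it entails the inchoative 'the safe opened'.
(e) Not entailed — 'was building' is progressive on an accomplishment; it does not entail the completed 'built'.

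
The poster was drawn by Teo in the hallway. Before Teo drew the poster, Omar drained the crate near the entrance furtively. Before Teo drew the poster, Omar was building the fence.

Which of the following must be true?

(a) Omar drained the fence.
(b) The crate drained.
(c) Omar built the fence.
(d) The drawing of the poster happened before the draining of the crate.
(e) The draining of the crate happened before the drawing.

(a) Not entailed — Omar drained the crate, not the fence; the fence belongs to the building event.
(b) Entailed — 'Omar drained the crate' is causative; it entails the inchoative 'the crate drained'.
(c) Not entailed — 'was building' is progressive on an accomplishment; it does not entail the completed 'built'.
(d) Not entailed — the narrative places the draining before the drawing, not after.
(e) Entailed — the narrative places the draining before the drawing.

(b), (e)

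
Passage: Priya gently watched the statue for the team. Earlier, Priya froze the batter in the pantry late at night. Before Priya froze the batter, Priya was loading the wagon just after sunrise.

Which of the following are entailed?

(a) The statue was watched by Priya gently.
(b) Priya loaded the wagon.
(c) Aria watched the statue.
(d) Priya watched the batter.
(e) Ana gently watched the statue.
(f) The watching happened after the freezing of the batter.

(a), (f)

(a) Entailed — every conjunct here is already in the original watching event.
(b) Not entailed — 'was loading' is progressive on an accomplishment; it does not entail the completed 'loaded'.
(c) Not entailed — the passage has Priya watching the statue, not Aria.
(d) Not entailed — Priya watched the statue, not the batter; the batter belongs to the freezing event.
(e) Not entailed — the passage has Priya watching the statue, not Ana.
(f) Entailed — the narrative places the freezing before the watching.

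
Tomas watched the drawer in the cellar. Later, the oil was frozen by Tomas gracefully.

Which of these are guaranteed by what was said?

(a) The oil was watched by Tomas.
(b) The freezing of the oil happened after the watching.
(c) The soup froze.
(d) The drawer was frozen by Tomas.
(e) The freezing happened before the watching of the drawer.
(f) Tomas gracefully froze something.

(b), (f)

(a) Not entailed — Tomas watched the drawer, not the oil; the oil belongs to the freezing event.
(b) Entailed — the narrative places the watching before the freezing.
(c) Not entailed — the oil is what froze, not the soup.
(d) Not entailed — Tomas froze the oil, not the drawer; the drawer belongs to the watching event.
(e) Not entailed — the narrative places the watching before the freezing, not after.
(f) Entailed — generalizing the patient leaves a sub-description the original still satisfies.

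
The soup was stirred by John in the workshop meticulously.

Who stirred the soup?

John

'John' marks the agent of the stirring event.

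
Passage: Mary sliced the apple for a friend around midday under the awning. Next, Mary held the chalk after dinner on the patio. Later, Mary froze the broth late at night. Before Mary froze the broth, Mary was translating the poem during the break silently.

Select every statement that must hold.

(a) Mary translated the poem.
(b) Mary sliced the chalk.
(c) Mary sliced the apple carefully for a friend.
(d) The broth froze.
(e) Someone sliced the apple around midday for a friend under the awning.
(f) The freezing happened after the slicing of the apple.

(d), (e), (f)

(a) Not entailed — 'was translating' is progressive on an accomplishment; it does not entail the completed 'translated'.
(b) Not entailed — Mary sliced the apple, not the chalk; the chalk belongs to the holding event.
(c) Not entailed — 'carefully' adds information not in the original event.
(d) Entailed — 'Mary froze the broth' is causative; it entails the inchoative 'the broth froze'.
(e) Entailed — the original entails any weakening of itself; this just generalizes the agent.
(f) Entailed — the narrative places the slicing before the freezing.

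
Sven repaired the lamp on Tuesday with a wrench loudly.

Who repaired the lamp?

'Sven' marks the agent of the repairing event.

Sven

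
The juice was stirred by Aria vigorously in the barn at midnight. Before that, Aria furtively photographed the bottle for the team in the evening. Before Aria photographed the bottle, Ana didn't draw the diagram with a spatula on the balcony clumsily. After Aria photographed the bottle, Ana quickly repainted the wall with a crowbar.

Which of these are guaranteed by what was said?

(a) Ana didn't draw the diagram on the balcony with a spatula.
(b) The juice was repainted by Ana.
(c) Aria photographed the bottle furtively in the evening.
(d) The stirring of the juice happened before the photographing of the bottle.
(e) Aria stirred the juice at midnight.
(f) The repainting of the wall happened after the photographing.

(c), (e), (f)

(a) Not entailed — dropping 'clumsily' under negation is not valid — the original leaves open that Ana drew the diagram some other way.
(b) Not entailed — Ana repainted the wall, not the juice; the juice belongs to the stirring event.
(c) Entailed — the original entails any weakening of itself; this just drops 'for the team'.
(d) Not entailed — the narrative places the photographing before the stirring, not after.
(e) Entailed — this follows by dropping conjuncts from the stirring event's description.
(f) Entailed — the narrative places the photographing before the repainting.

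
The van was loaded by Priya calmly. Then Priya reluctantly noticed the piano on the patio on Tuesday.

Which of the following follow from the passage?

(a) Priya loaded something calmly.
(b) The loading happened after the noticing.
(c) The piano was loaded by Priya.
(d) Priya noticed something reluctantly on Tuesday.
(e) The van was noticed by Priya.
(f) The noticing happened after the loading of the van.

(a), (d), (f)

(a) Entailed — this follows by dropping conjuncts from the loading event's description.
(b) Not entailed — the narrative places the loading before the noticing, not after.
(c) Not entailed — Priya loaded the van, not the piano; the piano belongs to the noticing event.
(d) Entailed — this follows by dropping conjuncts from the noticing event's description.
(e) Not entailed — Priya noticed the piano, not the van; the van belongs to the loading event.
(f) Entailed — the narrative places the loading before the noticing.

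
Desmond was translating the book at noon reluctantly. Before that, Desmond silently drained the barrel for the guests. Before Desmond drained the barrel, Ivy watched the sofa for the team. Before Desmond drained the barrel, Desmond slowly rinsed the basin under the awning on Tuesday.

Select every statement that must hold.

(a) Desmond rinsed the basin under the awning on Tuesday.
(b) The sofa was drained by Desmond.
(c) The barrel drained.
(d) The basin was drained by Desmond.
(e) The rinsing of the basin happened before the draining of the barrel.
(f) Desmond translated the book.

(a), (c), (e)

(a) Entailed — dropping 'slowly' leaves a sub-description the original still satisfies.
(b) Not entailed — Desmond drained the barrel, not the sofa; the sofa belongs to the watching event.
(c) Entailed — 'Desmond drained the barrel' is causative; it entails the inchoative 'the barrel drained'.
(d) Not entailed — Desmond drained the barrel, not the basin; the basin belongs to the rinsing event.
(e) Entailed — the narrative places the rinsing before the draining.
(f) Not entailed — 'was translating' is progressive on an accomplishment; it does not entail the completed 'translated'.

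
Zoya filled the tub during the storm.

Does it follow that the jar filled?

no

Nothing is said about any jar; only the tub is affected.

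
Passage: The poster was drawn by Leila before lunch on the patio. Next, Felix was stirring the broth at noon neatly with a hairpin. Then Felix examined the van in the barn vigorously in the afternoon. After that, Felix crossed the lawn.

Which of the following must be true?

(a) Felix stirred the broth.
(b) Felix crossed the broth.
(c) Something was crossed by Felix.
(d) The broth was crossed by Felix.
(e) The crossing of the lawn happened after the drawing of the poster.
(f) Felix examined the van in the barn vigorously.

(a), (c), (e), (f)

(a) Entailed — 'stir' is an activity; 'was stirring' entails that some stirring happened, so 'stirred' holds.
(b) Not entailed — Felix crossed the lawn, not the broth; the broth belongs to the stirring event.
(c) Entailed — this follows by dropping conjuncts from the crossing event's description.
(d) Not entailed — Felix crossed the lawn, not the broth; the broth belongs to the stirring event.
(e) Entailed — the narrative places the drawing before the crossing.
(f) Entailed — dropping 'in the afternoon' leaves a sub-description the original still satisfies.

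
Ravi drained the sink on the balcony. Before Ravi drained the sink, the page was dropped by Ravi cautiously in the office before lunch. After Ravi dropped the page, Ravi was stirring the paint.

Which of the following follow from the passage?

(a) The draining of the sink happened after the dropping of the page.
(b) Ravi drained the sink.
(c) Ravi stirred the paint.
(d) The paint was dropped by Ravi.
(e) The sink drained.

(a), (b), (c), (e)

(a) Entailed — the narrative places the dropping before the draining.
(b) Entailed — dropping 'on the balcony' leaves a sub-description the original still satisfies.
(c) Entailed — 'stir' is an activity; 'was stirring' entails that some stirring happened, so 'stirred' holds.
(d) Not entailed — Ravi dropped the page, not the paint; the paint belongs to the stirring event.
(e) Entailed — 'Ravi drained the sink' is causative; it entails the inchoative 'the sink drained'.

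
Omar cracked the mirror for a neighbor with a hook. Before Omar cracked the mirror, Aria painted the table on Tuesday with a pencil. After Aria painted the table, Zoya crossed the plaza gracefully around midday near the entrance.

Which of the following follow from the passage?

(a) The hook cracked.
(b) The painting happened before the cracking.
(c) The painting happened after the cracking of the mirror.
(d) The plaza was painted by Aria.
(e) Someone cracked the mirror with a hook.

(b), (e)

(a) Not entailed — the mirror is what cracked, not the hook.
(b) Entailed — the narrative places the painting before the cracking.
(c) Not entailed — the narrative places the painting before the cracking, not after.
(d) Not entailed — Aria painted the table, not the plaza; the plaza belongs to the crossing event.
(e) Entailed — the original entails any weakening of itself; this just drops 'for a neighbor' and generalizes the agent.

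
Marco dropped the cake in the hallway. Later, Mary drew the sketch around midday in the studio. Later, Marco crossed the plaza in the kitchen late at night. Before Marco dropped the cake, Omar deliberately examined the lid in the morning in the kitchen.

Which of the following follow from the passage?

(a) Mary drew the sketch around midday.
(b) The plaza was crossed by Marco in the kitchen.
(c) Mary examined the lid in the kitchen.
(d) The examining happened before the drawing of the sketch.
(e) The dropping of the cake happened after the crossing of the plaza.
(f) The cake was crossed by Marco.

(a), (b), (d)

(a) Entailed — this follows by dropping conjuncts from the drawing event's description.
(b) Entailed — this follows by dropping conjuncts from the crossing event's description.
(c) Not entailed — the passage has Omar examining the lid, not Mary.
(d) Entailed — the narrative places the examining before the drawing.
(e) Not entailed — the narrative places the dropping before the crossing, not after.
(f) Not entailed — Marco crossed the plaza, not the cake; the cake belongs to the dropping event.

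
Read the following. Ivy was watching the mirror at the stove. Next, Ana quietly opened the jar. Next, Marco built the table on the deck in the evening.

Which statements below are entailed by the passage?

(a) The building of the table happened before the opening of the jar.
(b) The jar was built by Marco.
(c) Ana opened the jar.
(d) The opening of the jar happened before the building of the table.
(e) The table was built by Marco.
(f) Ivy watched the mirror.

(a) Not entailed — the narrative places the opening before the building, not after.
(b) Not entailed — Marco built the table, not the jar; the jar belongs to the opening event.
(c) Entailed — the original entails any weakening of itself; this just drops 'quietly'.
(d) Entailed — the narrative places the opening before the building.
(e) Entailed — the original entails any weakening of itself; this just drops 'on the deck', 'in the evening'.
(f) Entailed — 'watch' is an activity; 'was watching' entails that some watching happened, so 'watched' holds.

(c), (d), (e), (f)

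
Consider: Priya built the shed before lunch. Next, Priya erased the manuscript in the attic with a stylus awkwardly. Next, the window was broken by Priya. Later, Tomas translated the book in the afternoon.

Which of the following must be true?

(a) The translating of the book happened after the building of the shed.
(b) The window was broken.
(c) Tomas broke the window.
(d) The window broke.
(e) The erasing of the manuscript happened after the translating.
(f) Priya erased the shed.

(a), (b), (d)

(a) Entailed — the narrative places the building before the translating.
(b) Entailed — generalizing the agent leaves a sub-description the original still satisfies.
(c) Not entailed — the passage has Priya breaking the window, not Tomas.
(d) Entailed — 'Priya broke the window' is causative; it entails the inchoative 'the window broke'.
(e) Not entailed — the narrative places the erasing before the translating, not after.
(f) Not entailed — Priya erased the manuscript, not the shed; the shed belongs to the building event.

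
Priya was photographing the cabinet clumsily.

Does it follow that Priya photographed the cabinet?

no

'was photographing' is progressive; for an accomplishment like 'photograph the cabinet', it doesn't entail completion.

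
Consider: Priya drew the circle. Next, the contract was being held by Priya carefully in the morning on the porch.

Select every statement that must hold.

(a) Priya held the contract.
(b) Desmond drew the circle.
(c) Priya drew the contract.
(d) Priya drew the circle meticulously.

(a) Entailed — 'hold' is an activity; 'was holding' entails that some holding happened, so 'held' holds.
(b) Not entailed — the passage has Priya drawing the circle, not Desmond.
(c) Not entailed — Priya drew the circle, not the contract; the contract belongs to the holding event.
(d) Not entailed — 'meticulously' adds information not in the original event.

(a)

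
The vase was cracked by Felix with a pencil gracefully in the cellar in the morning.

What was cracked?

the vase

'the vase' marks the patient of the cracking event.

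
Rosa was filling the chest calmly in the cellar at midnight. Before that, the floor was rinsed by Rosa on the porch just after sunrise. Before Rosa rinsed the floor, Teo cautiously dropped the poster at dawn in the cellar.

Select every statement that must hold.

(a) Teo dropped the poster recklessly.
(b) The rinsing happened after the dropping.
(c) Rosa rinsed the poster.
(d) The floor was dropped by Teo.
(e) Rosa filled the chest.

(b)

(a) Not entailed — 'recklessly' adds a manner not in (and inconsistent with) the original.
(b) Entailed — the narrative places the dropping before the rinsing.
(c) Not entailed — Rosa rinsed the floor, not the poster; the poster belongs to the dropping event.
(d) Not entailed — Teo dropped the poster, not the floor; the floor belongs to the rinsing event.
(e) Not entailed — 'was filling' is progressive on an accomplishment; it does not entail the completed 'filled'.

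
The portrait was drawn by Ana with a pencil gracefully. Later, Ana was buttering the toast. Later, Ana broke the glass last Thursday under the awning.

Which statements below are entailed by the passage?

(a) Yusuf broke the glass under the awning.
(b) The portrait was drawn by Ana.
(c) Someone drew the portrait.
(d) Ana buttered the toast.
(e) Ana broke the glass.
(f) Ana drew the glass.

(b), (c), (e)

(a) Not entailed — the passage has Ana breaking the glass, not Yusuf.
(b) Entailed — the original entails any weakening of itself; this just drops 'with a pencil', 'gracefully'.
(c) Entailed — every conjunct here is already in the original drawing event.
(d) Not entailed — 'was buttering' is progressive on an accomplishment; it does not entail the completed 'buttered'.
(e) Entailed — the original entails any weakening of itself; this just drops 'last Thursday', 'under the awning'.
(f) Not entailed — Ana drew the portrait, not the glass; the glass belongs to the breaking event.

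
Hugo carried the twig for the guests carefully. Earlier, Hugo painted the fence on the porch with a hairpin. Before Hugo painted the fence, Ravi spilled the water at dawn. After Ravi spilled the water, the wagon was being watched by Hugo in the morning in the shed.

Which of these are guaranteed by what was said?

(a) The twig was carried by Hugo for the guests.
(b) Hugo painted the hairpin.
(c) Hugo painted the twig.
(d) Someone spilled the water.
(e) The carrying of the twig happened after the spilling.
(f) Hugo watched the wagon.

(a) Entailed — the original entails any weakening of itself; this just drops 'carefully'.
(b) Not entailed — the hairpin is the instrument, not what was painted.
(c) Not entailed — Hugo painted the fence, not the twig; the twig belongs to the carrying event.
(d) Entailed — this follows by dropping conjuncts from the spilling event's description.
(e) Entailed — the narrative places the spilling before the carrying.
(f) Entailed — 'watch' is an activity; 'was watching' entails that some watching happened, so 'watched' holds.

(a), (d), (e), (f)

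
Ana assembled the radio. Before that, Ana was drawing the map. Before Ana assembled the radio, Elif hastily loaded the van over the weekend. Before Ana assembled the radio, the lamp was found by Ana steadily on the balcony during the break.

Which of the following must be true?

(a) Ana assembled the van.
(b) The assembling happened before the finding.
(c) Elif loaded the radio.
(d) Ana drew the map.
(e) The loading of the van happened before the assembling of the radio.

(e)

(a) Not entailed — Ana assembled the radio, not the van; the van belongs to the loading event.
(b) Not entailed — the narrative places the finding before the assembling, not after.
(c) Not entailed — Elif loaded the van, not the radio; the radio belongs to the assembling event.
(d) Not entailed — 'was drawing' is progressive on an accomplishment; it does not entail the completed 'drew'.
(e) Entailed — the narrative places the loading before the assembling.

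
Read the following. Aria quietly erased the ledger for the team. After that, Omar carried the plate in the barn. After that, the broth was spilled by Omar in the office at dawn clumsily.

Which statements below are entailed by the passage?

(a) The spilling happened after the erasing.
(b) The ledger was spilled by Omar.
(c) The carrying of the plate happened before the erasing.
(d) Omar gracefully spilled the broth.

(a)

(a) Entailed — the narrative places the erasing before the spilling.
(b) Not entailed — Omar spilled the broth, not the ledger; the ledger belongs to the erasing event.
(c) Not entailed — the narrative places the erasing before the carrying, not after.
(d) Not entailed — 'gracefully' adds a manner not in (and inconsistent with) the original.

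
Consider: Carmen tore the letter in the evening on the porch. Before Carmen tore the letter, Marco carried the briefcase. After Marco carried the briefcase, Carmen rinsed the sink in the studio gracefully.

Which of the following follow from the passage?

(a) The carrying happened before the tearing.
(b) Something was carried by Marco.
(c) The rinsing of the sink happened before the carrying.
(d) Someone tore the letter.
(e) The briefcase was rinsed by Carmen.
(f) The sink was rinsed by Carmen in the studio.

(a), (b), (d), (f)

(a) Entailed — the narrative places the carrying before the tearing.
(b) Entailed — the original entails any weakening of itself; this just generalizes the patient.
(c) Not entailed — the narrative places the carrying before the rinsing, not after.
(d) Entailed — every conjunct here is already in the original tearing event.
(e) Not entailed — Carmen rinsed the sink, not the briefcase; the briefcase belongs to the carrying event.
(f) Entailed — dropping 'gracefully' leaves a sub-description the original still satisfies.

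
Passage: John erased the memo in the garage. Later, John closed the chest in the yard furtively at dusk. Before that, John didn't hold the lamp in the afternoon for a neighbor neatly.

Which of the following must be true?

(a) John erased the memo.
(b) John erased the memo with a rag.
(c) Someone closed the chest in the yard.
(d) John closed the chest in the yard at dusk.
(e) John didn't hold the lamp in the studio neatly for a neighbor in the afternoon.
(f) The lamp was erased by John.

(a), (c), (d), (e)

(a) Entailed — the original entails any weakening of itself; this just drops 'in the garage'.
(b) Not entailed — 'with a rag' adds information not in the original event.
(c) Entailed — this follows by dropping conjuncts from the closing event's description.
(d) Entailed — every conjunct here is already in the original closing event.
(e) Entailed — under negation, adding a further restriction is entailed: if no such holding event occurred, none occurred in the studio either.
(f) Not entailed — John erased the memo, not the lamp; the lamp belongs to the holding event.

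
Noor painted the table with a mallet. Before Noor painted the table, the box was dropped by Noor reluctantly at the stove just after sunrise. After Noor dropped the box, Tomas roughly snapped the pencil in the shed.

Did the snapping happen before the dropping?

no

The narrative orders the dropping before the snapping.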